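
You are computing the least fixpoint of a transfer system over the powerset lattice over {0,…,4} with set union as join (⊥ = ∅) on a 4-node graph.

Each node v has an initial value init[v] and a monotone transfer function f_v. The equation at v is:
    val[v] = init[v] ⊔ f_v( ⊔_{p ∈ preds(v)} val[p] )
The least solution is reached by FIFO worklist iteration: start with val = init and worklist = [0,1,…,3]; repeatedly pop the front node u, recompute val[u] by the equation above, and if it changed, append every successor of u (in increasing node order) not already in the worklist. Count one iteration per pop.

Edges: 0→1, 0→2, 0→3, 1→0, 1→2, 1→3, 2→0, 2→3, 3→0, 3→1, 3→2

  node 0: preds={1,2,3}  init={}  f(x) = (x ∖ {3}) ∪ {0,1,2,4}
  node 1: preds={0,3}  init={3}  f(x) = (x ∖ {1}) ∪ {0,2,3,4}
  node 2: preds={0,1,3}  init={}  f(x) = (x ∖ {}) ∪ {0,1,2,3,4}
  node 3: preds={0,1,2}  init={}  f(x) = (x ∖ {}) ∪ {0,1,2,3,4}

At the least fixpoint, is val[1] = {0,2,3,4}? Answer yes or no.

Iteration log — 7 steps:
  step 1. node 0  ⊔preds={3}  new={0,1,2,4}  old={}  +wl: 
  step 2. node 1  ⊔preds={0,1,2,4}  new={0,2,3,4}  old={3}  +wl: 0
  step 3. node 2  ⊔preds={0,1,2,3,4}  new={0,1,2,3,4}  old={}  +wl: 
  step 4. node 3  ⊔preds={0,1,2,3,4}  new={0,1,2,3,4}  old={}  +wl: 1,2
  step 5. node 0  ⊔preds={0,1,2,3,4}  new={0,1,2,4}  stable
  step 6. node 1  ⊔preds={0,1,2,3,4}  new={0,2,3,4}  stable
  step 7. node 2  ⊔preds={0,1,2,3,4}  new={0,1,2,3,4}  stable

Least fixpoint reached:
  node 0: {0,1,2,4}
  node 1: {0,2,3,4}
  node 2: {0,1,2,3,4}
  node 3: {0,1,2,3,4}

yes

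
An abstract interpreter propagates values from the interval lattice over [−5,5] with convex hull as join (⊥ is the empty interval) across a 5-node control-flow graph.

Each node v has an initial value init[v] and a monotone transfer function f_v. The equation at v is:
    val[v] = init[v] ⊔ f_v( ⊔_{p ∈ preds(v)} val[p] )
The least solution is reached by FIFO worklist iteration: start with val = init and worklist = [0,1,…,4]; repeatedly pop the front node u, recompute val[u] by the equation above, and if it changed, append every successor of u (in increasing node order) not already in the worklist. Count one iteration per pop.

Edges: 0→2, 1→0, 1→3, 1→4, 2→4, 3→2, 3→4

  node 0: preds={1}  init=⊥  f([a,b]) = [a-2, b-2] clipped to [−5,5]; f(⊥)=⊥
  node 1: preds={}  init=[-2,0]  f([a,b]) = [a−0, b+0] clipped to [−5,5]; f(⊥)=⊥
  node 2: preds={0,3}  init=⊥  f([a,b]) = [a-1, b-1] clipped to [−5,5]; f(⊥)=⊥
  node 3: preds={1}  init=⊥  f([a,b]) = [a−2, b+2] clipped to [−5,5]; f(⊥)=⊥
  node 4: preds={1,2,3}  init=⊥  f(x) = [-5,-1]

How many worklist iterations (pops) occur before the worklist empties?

Iteration log — 7 steps:
  step 1. node 0  ⊔preds=[-2,0]  new=[-4,-2]  old=⊥  +wl: 
  step 2. node 1  ⊔preds=⊥  new=[-2,0]  stable
  step 3. node 2  ⊔preds=[-4,-2]  new=[-5,-3]  old=⊥  +wl: 
  step 4. node 3  ⊔preds=[-2,0]  new=[-4,2]  old=⊥  +wl: 2
  step 5. node 4  ⊔preds=[-5,2]  new=[-5,-1]  old=⊥  +wl: 
  step 6. node 2  ⊔preds=[-4,2]  new=[-5,1]  old=[-5,-3]  +wl: 4
  step 7. node 4  ⊔preds=[-5,2]  new=[-5,-1]  stable

Least fixpoint reached:
  node 0: [-4,-2]
  node 1: [-2,0]
  node 2: [-5,1]
  node 3: [-4,2]
  node 4: [-5,-1]

7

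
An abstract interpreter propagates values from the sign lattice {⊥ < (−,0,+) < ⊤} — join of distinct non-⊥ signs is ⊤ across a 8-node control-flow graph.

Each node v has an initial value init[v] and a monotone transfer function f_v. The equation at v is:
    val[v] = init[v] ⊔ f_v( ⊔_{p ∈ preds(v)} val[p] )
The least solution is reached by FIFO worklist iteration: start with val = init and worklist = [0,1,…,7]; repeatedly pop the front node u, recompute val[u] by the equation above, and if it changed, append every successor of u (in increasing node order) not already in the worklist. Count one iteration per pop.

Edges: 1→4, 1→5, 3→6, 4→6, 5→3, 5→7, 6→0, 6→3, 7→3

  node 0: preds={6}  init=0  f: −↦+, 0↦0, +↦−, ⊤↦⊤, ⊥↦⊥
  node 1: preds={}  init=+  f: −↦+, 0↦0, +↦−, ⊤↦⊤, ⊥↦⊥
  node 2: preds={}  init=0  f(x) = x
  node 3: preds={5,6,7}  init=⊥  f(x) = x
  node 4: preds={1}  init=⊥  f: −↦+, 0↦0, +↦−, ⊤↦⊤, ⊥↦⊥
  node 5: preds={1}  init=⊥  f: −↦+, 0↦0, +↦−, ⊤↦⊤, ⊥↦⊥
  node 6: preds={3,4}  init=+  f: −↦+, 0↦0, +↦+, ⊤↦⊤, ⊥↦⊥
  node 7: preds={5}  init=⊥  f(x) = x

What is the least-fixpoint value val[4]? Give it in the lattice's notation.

−

Trace (11 dequeues):
  [1] u=0 | in + | out ⊤ | prev 0 | push {}
  [2] u=1 | in ⊥ | out + | ==
  [3] u=2 | in ⊥ | out 0 | ==
  [4] u=3 | in + | out + | prev ⊥ | push {}
  [5] u=4 | in + | out − | prev ⊥ | push {}
  [6] u=5 | in + | out − | prev ⊥ | push {3}
  [7] u=6 | in ⊤ | out ⊤ | prev + | push {0}
  [8] u=7 | in − | out − | prev ⊥ | push {}
  [9] u=3 | in ⊤ | out ⊤ | prev + | push {6}
  [10] u=0 | in ⊤ | out ⊤ | ==
  [11] u=6 | in ⊤ | out ⊤ | ==

Converged values:
  [0] ⊤
  [1] +
  [2] 0
  [3] ⊤
  [4] −
  [5] −
  [6] ⊤
  [7] −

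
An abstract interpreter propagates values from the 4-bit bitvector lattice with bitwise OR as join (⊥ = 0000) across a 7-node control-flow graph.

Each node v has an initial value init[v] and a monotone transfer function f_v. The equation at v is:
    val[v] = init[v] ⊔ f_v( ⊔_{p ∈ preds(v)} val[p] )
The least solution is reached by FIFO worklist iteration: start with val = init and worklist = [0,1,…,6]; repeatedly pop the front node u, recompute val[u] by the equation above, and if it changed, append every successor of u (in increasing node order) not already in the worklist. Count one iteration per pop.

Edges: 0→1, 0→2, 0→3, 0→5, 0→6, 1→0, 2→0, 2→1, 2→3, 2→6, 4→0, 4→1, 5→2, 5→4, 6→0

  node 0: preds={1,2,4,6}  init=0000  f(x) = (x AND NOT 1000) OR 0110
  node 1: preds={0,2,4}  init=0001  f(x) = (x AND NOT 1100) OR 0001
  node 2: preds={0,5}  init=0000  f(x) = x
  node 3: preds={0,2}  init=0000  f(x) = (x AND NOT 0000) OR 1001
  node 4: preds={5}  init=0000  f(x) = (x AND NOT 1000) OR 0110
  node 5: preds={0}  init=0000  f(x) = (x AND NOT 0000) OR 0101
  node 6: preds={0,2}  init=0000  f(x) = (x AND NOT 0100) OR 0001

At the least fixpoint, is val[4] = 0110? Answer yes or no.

no

Trace (13 dequeues):
  [1] u=0 | in 0001 | out 0111 | prev 0000 | push {}
  [2] u=1 | in 0111 | out 0011 | prev 0001 | push {0}
  [3] u=2 | in 0111 | out 0111 | prev 0000 | push {1}
  [4] u=3 | in 0111 | out 1111 | prev 0000 | push {}
  [5] u=4 | in 0000 | out 0110 | prev 0000 | push {}
  [6] u=5 | in 0111 | out 0111 | prev 0000 | push {2,4}
  [7] u=6 | in 0111 | out 0011 | prev 0000 | push {}
  [8] u=0 | in 0111 | out 0111 | ==
  [9] u=1 | in 0111 | out 0011 | ==
  [10] u=2 | in 0111 | out 0111 | ==
  [11] u=4 | in 0111 | out 0111 | prev 0110 | push {0,1}
  [12] u=0 | in 0111 | out 0111 | ==
  [13] u=1 | in 0111 | out 0011 | ==

Converged values:
  [0] 0111
  [1] 0011
  [2] 0111
  [3] 1111
  [4] 0111
  [5] 0111
  [6] 0011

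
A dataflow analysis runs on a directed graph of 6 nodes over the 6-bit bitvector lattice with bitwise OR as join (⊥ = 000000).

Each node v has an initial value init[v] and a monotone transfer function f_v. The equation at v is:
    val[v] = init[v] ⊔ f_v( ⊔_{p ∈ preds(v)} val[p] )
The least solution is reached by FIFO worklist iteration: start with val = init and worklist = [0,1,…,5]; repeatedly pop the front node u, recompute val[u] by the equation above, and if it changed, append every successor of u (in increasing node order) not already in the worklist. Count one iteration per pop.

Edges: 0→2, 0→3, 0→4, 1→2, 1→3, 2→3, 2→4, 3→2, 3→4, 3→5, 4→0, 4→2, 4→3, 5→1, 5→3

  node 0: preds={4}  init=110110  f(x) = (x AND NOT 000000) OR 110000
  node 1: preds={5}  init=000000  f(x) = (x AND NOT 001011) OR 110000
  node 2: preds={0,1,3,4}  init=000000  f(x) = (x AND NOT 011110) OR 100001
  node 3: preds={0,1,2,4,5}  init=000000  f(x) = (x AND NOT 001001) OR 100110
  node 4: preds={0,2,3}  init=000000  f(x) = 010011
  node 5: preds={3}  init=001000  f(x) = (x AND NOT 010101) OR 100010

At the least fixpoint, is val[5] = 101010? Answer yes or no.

yes

Iteration log — 12 steps:
  step 1. node 0  ⊔preds=000000  new=110110  stable
  step 2. node 1  ⊔preds=001000  new=110000  old=000000  +wl: 
  step 3. node 2  ⊔preds=110110  new=100001  old=000000  +wl: 
  step 4. node 3  ⊔preds=111111  new=110110  old=000000  +wl: 2
  step 5. node 4  ⊔preds=110111  new=010011  old=000000  +wl: 0,3
  step 6. node 5  ⊔preds=110110  new=101010  old=001000  +wl: 1
  step 7. node 2  ⊔preds=110111  new=100001  stable
  step 8. node 0  ⊔preds=010011  new=110111  old=110110  +wl: 2,4
  step 9. node 3  ⊔preds=111111  new=110110  stable
  step 10. node 1  ⊔preds=101010  new=110000  stable
  step 11. node 2  ⊔preds=110111  new=100001  stable
  step 12. node 4  ⊔preds=110111  new=010011  stable

Least fixpoint reached:
  node 0: 110111
  node 1: 110000
  node 2: 100001
  node 3: 110110
  node 4: 010011
  node 5: 101010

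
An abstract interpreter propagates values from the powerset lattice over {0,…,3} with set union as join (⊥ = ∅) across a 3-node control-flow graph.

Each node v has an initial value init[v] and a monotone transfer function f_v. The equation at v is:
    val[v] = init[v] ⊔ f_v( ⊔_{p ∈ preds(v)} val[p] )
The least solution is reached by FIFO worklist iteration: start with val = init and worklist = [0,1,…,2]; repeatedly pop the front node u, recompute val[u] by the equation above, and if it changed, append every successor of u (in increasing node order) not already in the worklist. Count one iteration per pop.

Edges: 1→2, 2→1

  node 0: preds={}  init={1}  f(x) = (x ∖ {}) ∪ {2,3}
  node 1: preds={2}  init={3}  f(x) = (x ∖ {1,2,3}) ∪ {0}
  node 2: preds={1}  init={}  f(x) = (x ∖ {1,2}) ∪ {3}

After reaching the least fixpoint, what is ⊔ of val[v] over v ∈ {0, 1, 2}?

Trace (4 dequeues):
  [1] u=0 | in {} | out {1,2,3} | prev {1} | push {}
  [2] u=1 | in {} | out {0,3} | prev {3} | push {}
  [3] u=2 | in {0,3} | out {0,3} | prev {} | push {1}
  [4] u=1 | in {0,3} | out {0,3} | ==

Converged values:
  [0] {1,2,3}
  [1] {0,3}
  [2] {0,3}

{0,1,2,3}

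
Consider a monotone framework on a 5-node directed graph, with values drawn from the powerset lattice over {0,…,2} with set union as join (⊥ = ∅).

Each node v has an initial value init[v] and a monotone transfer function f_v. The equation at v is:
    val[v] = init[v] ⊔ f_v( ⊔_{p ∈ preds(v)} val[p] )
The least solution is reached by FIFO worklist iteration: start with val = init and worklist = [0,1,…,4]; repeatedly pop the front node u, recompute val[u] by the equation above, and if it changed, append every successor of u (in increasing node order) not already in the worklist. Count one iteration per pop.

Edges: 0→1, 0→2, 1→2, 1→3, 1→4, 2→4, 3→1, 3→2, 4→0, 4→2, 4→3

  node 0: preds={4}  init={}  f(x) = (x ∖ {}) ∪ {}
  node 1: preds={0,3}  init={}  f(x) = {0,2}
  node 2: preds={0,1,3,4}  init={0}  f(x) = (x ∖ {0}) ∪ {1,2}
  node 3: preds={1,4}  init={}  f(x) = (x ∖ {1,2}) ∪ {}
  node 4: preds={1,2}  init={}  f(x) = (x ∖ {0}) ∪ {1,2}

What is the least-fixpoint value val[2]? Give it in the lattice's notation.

{0,1,2}

Trace (11 dequeues):
  [1] u=0 | in {} | out {} | ==
  [2] u=1 | in {} | out {0,2} | prev {} | push {}
  [3] u=2 | in {0,2} | out {0,1,2} | prev {0} | push {}
  [4] u=3 | in {0,2} | out {0} | prev {} | push {1,2}
  [5] u=4 | in {0,1,2} | out {1,2} | prev {} | push {0,3}
  [6] u=1 | in {0} | out {0,2} | ==
  [7] u=2 | in {0,1,2} | out {0,1,2} | ==
  [8] u=0 | in {1,2} | out {1,2} | prev {} | push {1,2}
  [9] u=3 | in {0,1,2} | out {0} | ==
  [10] u=1 | in {0,1,2} | out {0,2} | ==
  [11] u=2 | in {0,1,2} | out {0,1,2} | ==

Converged values:
  [0] {1,2}
  [1] {0,2}
  [2] {0,1,2}
  [3] {0}
  [4] {1,2}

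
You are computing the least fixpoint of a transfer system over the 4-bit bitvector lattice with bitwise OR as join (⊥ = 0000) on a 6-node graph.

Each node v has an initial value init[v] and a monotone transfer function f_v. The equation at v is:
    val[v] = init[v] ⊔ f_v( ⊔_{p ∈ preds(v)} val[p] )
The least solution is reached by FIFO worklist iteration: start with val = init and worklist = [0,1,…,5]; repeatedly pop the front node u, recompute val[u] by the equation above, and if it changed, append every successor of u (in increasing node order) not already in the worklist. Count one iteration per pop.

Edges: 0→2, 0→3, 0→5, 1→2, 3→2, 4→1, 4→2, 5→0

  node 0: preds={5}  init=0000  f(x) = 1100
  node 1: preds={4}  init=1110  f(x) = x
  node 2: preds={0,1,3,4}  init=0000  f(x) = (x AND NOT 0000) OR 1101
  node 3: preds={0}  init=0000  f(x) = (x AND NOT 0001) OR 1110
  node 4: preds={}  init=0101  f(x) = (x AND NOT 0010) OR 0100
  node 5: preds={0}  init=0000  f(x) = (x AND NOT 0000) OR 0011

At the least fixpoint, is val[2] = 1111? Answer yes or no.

Worklist (8 pops):
  #1 pop 0: in=0000 → 1100 (was 0000); enqueue []
  #2 pop 1: in=0101 → 1111 (was 1110); enqueue []
  #3 pop 2: in=1111 → 1111 (was 0000); enqueue []
  #4 pop 3: in=1100 → 1110 (was 0000); enqueue [2]
  #5 pop 4: in=0000 → 0101 (no change)
  #6 pop 5: in=1100 → 1111 (was 0000); enqueue [0]
  #7 pop 2: in=1111 → 1111 (no change)
  #8 pop 0: in=1111 → 1100 (no change)

Fixpoint:
  val[0] = 1100
  val[1] = 1111
  val[2] = 1111
  val[3] = 1110
  val[4] = 0101
  val[5] = 1111

yes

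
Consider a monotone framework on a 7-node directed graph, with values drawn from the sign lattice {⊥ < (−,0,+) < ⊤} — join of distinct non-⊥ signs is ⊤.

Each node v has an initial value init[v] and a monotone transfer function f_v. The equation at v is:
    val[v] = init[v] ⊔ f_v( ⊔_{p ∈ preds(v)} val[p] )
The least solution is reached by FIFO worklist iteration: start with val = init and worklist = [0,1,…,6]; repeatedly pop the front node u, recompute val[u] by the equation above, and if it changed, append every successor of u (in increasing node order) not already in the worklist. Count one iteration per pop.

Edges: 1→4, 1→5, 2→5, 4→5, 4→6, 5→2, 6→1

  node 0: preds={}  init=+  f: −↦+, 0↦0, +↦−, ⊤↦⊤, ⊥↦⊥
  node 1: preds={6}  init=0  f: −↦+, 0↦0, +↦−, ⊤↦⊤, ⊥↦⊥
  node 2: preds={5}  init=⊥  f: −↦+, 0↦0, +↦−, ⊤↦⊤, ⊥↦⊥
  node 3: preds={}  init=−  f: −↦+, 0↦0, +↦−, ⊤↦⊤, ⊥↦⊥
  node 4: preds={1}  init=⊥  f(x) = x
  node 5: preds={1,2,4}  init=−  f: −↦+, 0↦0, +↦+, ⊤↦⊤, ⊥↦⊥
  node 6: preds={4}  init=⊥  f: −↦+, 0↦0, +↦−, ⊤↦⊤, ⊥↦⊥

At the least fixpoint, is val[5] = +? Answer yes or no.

no

Worklist (10 pops):
  #1 pop 0: in=⊥ → + (no change)
  #2 pop 1: in=⊥ → 0 (no change)
  #3 pop 2: in=− → + (was ⊥); enqueue []
  #4 pop 3: in=⊥ → − (no change)
  #5 pop 4: in=0 → 0 (was ⊥); enqueue []
  #6 pop 5: in=⊤ → ⊤ (was −); enqueue [2]
  #7 pop 6: in=0 → 0 (was ⊥); enqueue [1]
  #8 pop 2: in=⊤ → ⊤ (was +); enqueue [5]
  #9 pop 1: in=0 → 0 (no change)
  #10 pop 5: in=⊤ → ⊤ (no change)

Fixpoint:
  val[0] = +
  val[1] = 0
  val[2] = ⊤
  val[3] = −
  val[4] = 0
  val[5] = ⊤
  val[6] = 0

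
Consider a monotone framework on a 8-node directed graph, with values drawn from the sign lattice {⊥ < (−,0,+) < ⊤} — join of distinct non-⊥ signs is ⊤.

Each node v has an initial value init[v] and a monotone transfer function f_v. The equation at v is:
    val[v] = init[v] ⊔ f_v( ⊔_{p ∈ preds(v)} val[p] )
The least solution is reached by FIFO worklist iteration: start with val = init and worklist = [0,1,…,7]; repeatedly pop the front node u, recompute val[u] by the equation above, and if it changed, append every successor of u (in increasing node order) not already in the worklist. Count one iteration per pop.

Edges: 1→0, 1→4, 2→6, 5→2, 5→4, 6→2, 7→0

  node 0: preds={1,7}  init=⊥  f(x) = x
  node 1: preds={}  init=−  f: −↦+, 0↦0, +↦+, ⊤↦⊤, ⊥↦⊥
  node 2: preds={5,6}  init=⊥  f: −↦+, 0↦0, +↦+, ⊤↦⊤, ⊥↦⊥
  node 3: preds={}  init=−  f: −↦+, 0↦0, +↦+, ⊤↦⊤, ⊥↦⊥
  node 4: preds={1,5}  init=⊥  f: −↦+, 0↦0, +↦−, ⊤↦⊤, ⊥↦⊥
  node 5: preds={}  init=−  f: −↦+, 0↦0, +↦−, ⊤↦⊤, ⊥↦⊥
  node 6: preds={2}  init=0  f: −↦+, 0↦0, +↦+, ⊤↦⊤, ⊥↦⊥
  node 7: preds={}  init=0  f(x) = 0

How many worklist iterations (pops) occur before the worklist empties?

9

Worklist (9 pops):
  #1 pop 0: in=⊤ → ⊤ (was ⊥); enqueue []
  #2 pop 1: in=⊥ → − (no change)
  #3 pop 2: in=⊤ → ⊤ (was ⊥); enqueue []
  #4 pop 3: in=⊥ → − (no change)
  #5 pop 4: in=− → + (was ⊥); enqueue []
  #6 pop 5: in=⊥ → − (no change)
  #7 pop 6: in=⊤ → ⊤ (was 0); enqueue [2]
  #8 pop 7: in=⊥ → 0 (no change)
  #9 pop 2: in=⊤ → ⊤ (no change)

Fixpoint:
  val[0] = ⊤
  val[1] = −
  val[2] = ⊤
  val[3] = −
  val[4] = +
  val[5] = −
  val[6] = ⊤
  val[7] = 0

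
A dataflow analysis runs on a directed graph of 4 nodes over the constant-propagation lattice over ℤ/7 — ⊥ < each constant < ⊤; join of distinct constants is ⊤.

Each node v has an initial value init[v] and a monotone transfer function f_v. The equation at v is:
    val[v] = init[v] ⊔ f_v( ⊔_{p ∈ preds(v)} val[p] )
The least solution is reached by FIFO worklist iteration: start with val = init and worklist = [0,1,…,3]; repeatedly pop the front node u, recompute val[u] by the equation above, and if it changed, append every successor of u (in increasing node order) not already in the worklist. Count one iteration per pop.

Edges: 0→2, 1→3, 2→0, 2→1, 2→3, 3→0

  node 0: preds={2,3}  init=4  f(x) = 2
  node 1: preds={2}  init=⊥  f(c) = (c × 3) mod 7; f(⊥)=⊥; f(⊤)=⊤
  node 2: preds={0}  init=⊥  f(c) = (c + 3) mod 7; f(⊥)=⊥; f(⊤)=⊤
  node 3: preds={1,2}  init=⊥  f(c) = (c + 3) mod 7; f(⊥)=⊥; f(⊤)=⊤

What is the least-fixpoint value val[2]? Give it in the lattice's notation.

Trace (7 dequeues):
  [1] u=0 | in ⊥ | out ⊤ | prev 4 | push {}
  [2] u=1 | in ⊥ | out ⊥ | ==
  [3] u=2 | in ⊤ | out ⊤ | prev ⊥ | push {0,1}
  [4] u=3 | in ⊤ | out ⊤ | prev ⊥ | push {}
  [5] u=0 | in ⊤ | out ⊤ | ==
  [6] u=1 | in ⊤ | out ⊤ | prev ⊥ | push {3}
  [7] u=3 | in ⊤ | out ⊤ | ==

Converged values:
  [0] ⊤
  [1] ⊤
  [2] ⊤
  [3] ⊤

⊤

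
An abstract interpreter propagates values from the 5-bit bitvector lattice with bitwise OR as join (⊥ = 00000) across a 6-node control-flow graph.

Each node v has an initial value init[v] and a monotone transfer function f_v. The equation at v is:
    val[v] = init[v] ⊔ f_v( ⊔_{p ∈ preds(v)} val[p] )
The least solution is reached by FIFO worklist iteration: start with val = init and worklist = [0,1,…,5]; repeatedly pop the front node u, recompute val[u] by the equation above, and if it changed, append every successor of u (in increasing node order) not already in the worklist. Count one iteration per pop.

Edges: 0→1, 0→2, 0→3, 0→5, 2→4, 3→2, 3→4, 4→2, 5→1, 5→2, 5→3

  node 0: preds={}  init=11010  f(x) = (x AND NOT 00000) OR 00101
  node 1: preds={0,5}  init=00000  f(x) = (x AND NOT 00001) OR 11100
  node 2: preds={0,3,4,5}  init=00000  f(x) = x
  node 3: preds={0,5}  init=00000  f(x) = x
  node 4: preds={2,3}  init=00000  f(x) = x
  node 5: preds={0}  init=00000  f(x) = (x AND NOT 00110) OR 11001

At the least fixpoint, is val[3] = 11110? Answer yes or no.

no

Iteration log — 9 steps:
  step 1. node 0  ⊔preds=00000  new=11111  old=11010  +wl: 
  step 2. node 1  ⊔preds=11111  new=11110  old=00000  +wl: 
  step 3. node 2  ⊔preds=11111  new=11111  old=00000  +wl: 
  step 4. node 3  ⊔preds=11111  new=11111  old=00000  +wl: 2
  step 5. node 4  ⊔preds=11111  new=11111  old=00000  +wl: 
  step 6. node 5  ⊔preds=11111  new=11001  old=00000  +wl: 1,3
  step 7. node 2  ⊔preds=11111  new=11111  stable
  step 8. node 1  ⊔preds=11111  new=11110  stable
  step 9. node 3  ⊔preds=11111  new=11111  stable

Least fixpoint reached:
  node 0: 11111
  node 1: 11110
  node 2: 11111
  node 3: 11111
  node 4: 11111
  node 5: 11001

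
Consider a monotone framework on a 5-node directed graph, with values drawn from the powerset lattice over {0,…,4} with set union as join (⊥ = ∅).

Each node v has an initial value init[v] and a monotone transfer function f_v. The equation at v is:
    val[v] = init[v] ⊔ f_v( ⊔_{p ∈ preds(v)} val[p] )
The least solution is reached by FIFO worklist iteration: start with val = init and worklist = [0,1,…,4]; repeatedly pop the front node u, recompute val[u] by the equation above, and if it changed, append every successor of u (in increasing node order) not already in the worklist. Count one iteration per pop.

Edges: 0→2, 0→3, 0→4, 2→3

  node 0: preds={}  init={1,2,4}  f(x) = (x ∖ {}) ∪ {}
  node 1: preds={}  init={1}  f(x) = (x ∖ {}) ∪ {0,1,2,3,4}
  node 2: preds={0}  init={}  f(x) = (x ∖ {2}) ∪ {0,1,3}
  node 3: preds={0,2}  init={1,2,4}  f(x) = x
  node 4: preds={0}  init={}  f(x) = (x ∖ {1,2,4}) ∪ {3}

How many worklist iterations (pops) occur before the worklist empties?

5

Worklist (5 pops):
  #1 pop 0: in={} → {1,2,4} (no change)
  #2 pop 1: in={} → {0,1,2,3,4} (was {1}); enqueue []
  #3 pop 2: in={1,2,4} → {0,1,3,4} (was {}); enqueue []
  #4 pop 3: in={0,1,2,3,4} → {0,1,2,3,4} (was {1,2,4}); enqueue []
  #5 pop 4: in={1,2,4} → {3} (was {}); enqueue []

Fixpoint:
  val[0] = {1,2,4}
  val[1] = {0,1,2,3,4}
  val[2] = {0,1,3,4}
  val[3] = {0,1,2,3,4}
  val[4] = {3}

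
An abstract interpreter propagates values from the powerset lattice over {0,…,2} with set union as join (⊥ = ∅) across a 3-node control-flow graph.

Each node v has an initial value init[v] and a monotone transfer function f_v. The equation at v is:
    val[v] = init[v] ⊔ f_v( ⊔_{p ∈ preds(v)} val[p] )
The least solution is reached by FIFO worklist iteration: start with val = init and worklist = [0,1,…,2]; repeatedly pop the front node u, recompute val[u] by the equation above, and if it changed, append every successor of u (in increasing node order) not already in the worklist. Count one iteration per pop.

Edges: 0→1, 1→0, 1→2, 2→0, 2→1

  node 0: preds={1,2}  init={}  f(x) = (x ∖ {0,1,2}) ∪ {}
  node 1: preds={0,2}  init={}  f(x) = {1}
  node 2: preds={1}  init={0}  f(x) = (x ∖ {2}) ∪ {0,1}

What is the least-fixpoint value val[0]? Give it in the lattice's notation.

{}

Worklist (5 pops):
  #1 pop 0: in={0} → {} (no change)
  #2 pop 1: in={0} → {1} (was {}); enqueue [0]
  #3 pop 2: in={1} → {0,1} (was {0}); enqueue [1]
  #4 pop 0: in={0,1} → {} (no change)
  #5 pop 1: in={0,1} → {1} (no change)

Fixpoint:
  val[0] = {}
  val[1] = {1}
  val[2] = {0,1}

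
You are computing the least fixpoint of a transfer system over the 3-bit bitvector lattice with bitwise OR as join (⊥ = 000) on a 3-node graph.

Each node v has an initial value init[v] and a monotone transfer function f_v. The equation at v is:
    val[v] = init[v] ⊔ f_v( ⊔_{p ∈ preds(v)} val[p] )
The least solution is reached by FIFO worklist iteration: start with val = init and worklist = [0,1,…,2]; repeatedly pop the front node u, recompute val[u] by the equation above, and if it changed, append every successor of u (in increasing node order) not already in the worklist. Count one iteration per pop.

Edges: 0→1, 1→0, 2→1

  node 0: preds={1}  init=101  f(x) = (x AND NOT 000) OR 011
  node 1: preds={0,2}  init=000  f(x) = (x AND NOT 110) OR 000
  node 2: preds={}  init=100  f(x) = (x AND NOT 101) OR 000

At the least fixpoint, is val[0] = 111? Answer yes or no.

yes

Worklist (4 pops):
  #1 pop 0: in=000 → 111 (was 101); enqueue []
  #2 pop 1: in=111 → 001 (was 000); enqueue [0]
  #3 pop 2: in=000 → 100 (no change)
  #4 pop 0: in=001 → 111 (no change)

Fixpoint:
  val[0] = 111
  val[1] = 001
  val[2] = 100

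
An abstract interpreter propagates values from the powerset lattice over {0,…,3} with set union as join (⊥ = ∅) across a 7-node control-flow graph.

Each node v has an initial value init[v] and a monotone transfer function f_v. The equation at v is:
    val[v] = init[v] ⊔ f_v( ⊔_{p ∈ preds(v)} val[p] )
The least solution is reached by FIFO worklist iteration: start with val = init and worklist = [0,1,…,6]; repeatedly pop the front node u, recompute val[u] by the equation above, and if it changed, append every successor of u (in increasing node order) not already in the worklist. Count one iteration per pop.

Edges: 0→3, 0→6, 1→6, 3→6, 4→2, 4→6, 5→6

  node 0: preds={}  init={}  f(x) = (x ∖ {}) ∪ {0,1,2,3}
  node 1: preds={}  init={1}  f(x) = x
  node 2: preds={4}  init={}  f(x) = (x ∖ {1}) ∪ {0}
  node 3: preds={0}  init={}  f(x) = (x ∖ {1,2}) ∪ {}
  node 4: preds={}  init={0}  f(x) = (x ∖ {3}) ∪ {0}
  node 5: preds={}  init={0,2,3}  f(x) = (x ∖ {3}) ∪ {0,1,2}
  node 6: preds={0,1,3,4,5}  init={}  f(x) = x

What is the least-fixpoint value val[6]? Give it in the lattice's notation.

{0,1,2,3}

Worklist (7 pops):
  #1 pop 0: in={} → {0,1,2,3} (was {}); enqueue []
  #2 pop 1: in={} → {1} (no change)
  #3 pop 2: in={0} → {0} (was {}); enqueue []
  #4 pop 3: in={0,1,2,3} → {0,3} (was {}); enqueue []
  #5 pop 4: in={} → {0} (no change)
  #6 pop 5: in={} → {0,1,2,3} (was {0,2,3}); enqueue []
  #7 pop 6: in={0,1,2,3} → {0,1,2,3} (was {}); enqueue []

Fixpoint:
  val[0] = {0,1,2,3}
  val[1] = {1}
  val[2] = {0}
  val[3] = {0,3}
  val[4] = {0}
  val[5] = {0,1,2,3}
  val[6] = {0,1,2,3}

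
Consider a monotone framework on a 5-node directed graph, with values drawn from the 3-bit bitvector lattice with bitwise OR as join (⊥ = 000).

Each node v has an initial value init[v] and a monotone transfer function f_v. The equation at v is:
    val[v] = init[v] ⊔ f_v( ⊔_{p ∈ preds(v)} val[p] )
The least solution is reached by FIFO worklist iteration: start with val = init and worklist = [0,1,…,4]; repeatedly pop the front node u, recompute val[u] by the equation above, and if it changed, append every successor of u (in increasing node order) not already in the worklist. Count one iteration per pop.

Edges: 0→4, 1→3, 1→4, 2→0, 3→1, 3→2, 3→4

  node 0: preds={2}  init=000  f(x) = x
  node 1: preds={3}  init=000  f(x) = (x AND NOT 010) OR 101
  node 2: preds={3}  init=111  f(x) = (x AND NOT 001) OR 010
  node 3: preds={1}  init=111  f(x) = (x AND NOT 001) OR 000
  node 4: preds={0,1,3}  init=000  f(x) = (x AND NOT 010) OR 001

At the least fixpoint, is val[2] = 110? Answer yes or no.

no

Worklist (5 pops):
  #1 pop 0: in=111 → 111 (was 000); enqueue []
  #2 pop 1: in=111 → 101 (was 000); enqueue []
  #3 pop 2: in=111 → 111 (no change)
  #4 pop 3: in=101 → 111 (no change)
  #5 pop 4: in=111 → 101 (was 000); enqueue []

Fixpoint:
  val[0] = 111
  val[1] = 101
  val[2] = 111
  val[3] = 111
  val[4] = 101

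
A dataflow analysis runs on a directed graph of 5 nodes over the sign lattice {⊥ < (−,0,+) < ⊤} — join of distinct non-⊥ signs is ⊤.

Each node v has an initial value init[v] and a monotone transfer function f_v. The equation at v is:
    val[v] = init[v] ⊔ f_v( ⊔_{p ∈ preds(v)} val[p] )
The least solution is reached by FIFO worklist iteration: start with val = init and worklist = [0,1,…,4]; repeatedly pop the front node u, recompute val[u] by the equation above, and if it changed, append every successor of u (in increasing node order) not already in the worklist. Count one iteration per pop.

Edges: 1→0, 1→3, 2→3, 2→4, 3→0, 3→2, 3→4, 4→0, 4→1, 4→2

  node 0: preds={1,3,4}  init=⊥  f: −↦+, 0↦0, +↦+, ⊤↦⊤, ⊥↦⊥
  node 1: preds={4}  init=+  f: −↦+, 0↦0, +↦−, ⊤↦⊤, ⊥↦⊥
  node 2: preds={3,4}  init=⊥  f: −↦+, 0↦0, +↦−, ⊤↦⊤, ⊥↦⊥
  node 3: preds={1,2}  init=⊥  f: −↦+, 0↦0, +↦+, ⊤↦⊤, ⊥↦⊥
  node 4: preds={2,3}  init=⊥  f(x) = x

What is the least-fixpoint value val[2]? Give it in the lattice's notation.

⊤

Iteration log — 15 steps:
  step 1. node 0  ⊔preds=+  new=+  old=⊥  +wl: 
  step 2. node 1  ⊔preds=⊥  new=+  stable
  step 3. node 2  ⊔preds=⊥  new=⊥  stable
  step 4. node 3  ⊔preds=+  new=+  old=⊥  +wl: 0,2
  step 5. node 4  ⊔preds=+  new=+  old=⊥  +wl: 1
  step 6. node 0  ⊔preds=+  new=+  stable
  step 7. node 2  ⊔preds=+  new=−  old=⊥  +wl: 3,4
  step 8. node 1  ⊔preds=+  new=⊤  old=+  +wl: 0
  step 9. node 3  ⊔preds=⊤  new=⊤  old=+  +wl: 2
  step 10. node 4  ⊔preds=⊤  new=⊤  old=+  +wl: 1
  step 11. node 0  ⊔preds=⊤  new=⊤  old=+  +wl: 
  step 12. node 2  ⊔preds=⊤  new=⊤  old=−  +wl: 3,4
  step 13. node 1  ⊔preds=⊤  new=⊤  stable
  step 14. node 3  ⊔preds=⊤  new=⊤  stable
  step 15. node 4  ⊔preds=⊤  new=⊤  stable

Least fixpoint reached:
  node 0: ⊤
  node 1: ⊤
  node 2: ⊤
  node 3: ⊤
  node 4: ⊤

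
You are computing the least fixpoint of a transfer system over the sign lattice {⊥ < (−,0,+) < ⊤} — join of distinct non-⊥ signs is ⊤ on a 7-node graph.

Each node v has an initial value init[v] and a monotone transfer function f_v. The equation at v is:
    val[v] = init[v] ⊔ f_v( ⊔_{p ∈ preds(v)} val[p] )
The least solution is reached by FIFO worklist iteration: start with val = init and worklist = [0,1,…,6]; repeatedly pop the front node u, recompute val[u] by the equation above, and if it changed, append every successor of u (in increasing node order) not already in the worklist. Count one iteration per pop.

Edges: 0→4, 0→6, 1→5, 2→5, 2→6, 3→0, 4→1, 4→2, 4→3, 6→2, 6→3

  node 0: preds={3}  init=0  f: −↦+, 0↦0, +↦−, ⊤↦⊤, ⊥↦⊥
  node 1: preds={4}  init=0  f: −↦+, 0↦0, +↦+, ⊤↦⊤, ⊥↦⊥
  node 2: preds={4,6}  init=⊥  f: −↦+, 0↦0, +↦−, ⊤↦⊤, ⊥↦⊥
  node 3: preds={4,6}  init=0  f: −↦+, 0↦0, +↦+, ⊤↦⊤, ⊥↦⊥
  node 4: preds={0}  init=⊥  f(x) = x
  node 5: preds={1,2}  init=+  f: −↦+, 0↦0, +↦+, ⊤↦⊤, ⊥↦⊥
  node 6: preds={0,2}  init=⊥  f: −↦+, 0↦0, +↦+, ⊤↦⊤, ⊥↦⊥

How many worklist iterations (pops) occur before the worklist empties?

Worklist (12 pops):
  #1 pop 0: in=0 → 0 (no change)
  #2 pop 1: in=⊥ → 0 (no change)
  #3 pop 2: in=⊥ → ⊥ (no change)
  #4 pop 3: in=⊥ → 0 (no change)
  #5 pop 4: in=0 → 0 (was ⊥); enqueue [1,2,3]
  #6 pop 5: in=0 → ⊤ (was +); enqueue []
  #7 pop 6: in=0 → 0 (was ⊥); enqueue []
  #8 pop 1: in=0 → 0 (no change)
  #9 pop 2: in=0 → 0 (was ⊥); enqueue [5,6]
  #10 pop 3: in=0 → 0 (no change)
  #11 pop 5: in=0 → ⊤ (no change)
  #12 pop 6: in=0 → 0 (no change)

Fixpoint:
  val[0] = 0
  val[1] = 0
  val[2] = 0
  val[3] = 0
  val[4] = 0
  val[5] = ⊤
  val[6] = 0

12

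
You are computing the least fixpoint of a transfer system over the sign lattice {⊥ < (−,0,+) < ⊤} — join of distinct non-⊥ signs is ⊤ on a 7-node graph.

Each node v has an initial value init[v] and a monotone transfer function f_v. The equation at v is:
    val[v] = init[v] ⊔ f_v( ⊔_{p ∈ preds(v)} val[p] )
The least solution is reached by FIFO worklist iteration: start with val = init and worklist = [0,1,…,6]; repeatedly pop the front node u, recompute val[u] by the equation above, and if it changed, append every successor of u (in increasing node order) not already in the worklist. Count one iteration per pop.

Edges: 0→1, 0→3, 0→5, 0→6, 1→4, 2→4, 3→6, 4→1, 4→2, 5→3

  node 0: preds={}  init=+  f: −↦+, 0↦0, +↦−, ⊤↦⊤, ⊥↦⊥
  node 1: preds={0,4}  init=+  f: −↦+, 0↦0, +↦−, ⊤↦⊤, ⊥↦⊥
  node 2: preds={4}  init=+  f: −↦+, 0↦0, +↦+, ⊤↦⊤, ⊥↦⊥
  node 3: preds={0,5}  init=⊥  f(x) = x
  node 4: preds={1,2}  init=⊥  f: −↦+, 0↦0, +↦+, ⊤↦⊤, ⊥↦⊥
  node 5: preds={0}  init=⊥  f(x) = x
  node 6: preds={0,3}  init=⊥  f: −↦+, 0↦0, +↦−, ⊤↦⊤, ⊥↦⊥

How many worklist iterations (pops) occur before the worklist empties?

Trace (11 dequeues):
  [1] u=0 | in ⊥ | out + | ==
  [2] u=1 | in + | out ⊤ | prev + | push {}
  [3] u=2 | in ⊥ | out + | ==
  [4] u=3 | in + | out + | prev ⊥ | push {}
  [5] u=4 | in ⊤ | out ⊤ | prev ⊥ | push {1,2}
  [6] u=5 | in + | out + | prev ⊥ | push {3}
  [7] u=6 | in + | out − | prev ⊥ | push {}
  [8] u=1 | in ⊤ | out ⊤ | ==
  [9] u=2 | in ⊤ | out ⊤ | prev + | push {4}
  [10] u=3 | in + | out + | ==
  [11] u=4 | in ⊤ | out ⊤ | ==

Converged values:
  [0] +
  [1] ⊤
  [2] ⊤
  [3] +
  [4] ⊤
  [5] +
  [6] −

11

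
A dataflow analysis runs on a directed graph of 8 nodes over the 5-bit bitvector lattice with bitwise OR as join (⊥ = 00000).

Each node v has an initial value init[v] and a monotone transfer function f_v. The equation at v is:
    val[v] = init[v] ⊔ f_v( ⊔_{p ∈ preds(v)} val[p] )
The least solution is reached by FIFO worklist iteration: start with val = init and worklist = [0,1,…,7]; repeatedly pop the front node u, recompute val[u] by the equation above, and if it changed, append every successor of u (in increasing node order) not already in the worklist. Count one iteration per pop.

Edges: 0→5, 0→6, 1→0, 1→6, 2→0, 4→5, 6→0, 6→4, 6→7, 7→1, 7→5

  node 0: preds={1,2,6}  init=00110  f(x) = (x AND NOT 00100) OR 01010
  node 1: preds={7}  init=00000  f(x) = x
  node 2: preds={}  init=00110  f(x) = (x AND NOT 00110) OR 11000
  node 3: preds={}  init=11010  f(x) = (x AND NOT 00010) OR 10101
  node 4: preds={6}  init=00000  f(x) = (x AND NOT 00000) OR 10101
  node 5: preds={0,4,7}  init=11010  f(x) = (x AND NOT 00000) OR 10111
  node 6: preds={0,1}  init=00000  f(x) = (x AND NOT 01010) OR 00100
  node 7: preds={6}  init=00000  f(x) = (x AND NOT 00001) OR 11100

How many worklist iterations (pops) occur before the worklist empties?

Trace (16 dequeues):
  [1] u=0 | in 00110 | out 01110 | prev 00110 | push {}
  [2] u=1 | in 00000 | out 00000 | ==
  [3] u=2 | in 00000 | out 11110 | prev 00110 | push {0}
  [4] u=3 | in 00000 | out 11111 | prev 11010 | push {}
  [5] u=4 | in 00000 | out 10101 | prev 00000 | push {}
  [6] u=5 | in 11111 | out 11111 | prev 11010 | push {}
  [7] u=6 | in 01110 | out 00100 | prev 00000 | push {4}
  [8] u=7 | in 00100 | out 11100 | prev 00000 | push {1,5}
  [9] u=0 | in 11110 | out 11110 | prev 01110 | push {6}
  [10] u=4 | in 00100 | out 10101 | ==
  [11] u=1 | in 11100 | out 11100 | prev 00000 | push {0}
  [12] u=5 | in 11111 | out 11111 | ==
  [13] u=6 | in 11110 | out 10100 | prev 00100 | push {4,7}
  [14] u=0 | in 11110 | out 11110 | ==
  [15] u=4 | in 10100 | out 10101 | ==
  [16] u=7 | in 10100 | out 11100 | ==

Converged values:
  [0] 11110
  [1] 11100
  [2] 11110
  [3] 11111
  [4] 10101
  [5] 11111
  [6] 10100
  [7] 11100

16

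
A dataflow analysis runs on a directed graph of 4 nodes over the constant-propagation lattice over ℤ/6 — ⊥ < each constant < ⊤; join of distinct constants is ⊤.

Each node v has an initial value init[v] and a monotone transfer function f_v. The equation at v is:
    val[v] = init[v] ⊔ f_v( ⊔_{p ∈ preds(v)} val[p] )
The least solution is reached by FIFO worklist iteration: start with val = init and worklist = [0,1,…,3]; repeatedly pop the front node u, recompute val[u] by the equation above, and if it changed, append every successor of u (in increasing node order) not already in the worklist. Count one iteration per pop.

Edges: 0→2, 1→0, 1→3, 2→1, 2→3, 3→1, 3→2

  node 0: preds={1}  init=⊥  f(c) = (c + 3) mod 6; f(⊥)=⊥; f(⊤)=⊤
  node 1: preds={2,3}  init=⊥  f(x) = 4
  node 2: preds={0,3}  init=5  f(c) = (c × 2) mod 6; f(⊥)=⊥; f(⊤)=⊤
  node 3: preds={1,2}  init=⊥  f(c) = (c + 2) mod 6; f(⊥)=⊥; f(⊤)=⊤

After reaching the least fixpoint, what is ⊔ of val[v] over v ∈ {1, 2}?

⊤

Iteration log — 9 steps:
  step 1. node 0  ⊔preds=⊥  new=⊥  stable
  step 2. node 1  ⊔preds=5  new=4  old=⊥  +wl: 0
  step 3. node 2  ⊔preds=⊥  new=5  stable
  step 4. node 3  ⊔preds=⊤  new=⊤  old=⊥  +wl: 1,2
  step 5. node 0  ⊔preds=4  new=1  old=⊥  +wl: 
  step 6. node 1  ⊔preds=⊤  new=4  stable
  step 7. node 2  ⊔preds=⊤  new=⊤  old=5  +wl: 1,3
  step 8. node 1  ⊔preds=⊤  new=4  stable
  step 9. node 3  ⊔preds=⊤  new=⊤  stable

Least fixpoint reached:
  node 0: 1
  node 1: 4
  node 2: ⊤
  node 3: ⊤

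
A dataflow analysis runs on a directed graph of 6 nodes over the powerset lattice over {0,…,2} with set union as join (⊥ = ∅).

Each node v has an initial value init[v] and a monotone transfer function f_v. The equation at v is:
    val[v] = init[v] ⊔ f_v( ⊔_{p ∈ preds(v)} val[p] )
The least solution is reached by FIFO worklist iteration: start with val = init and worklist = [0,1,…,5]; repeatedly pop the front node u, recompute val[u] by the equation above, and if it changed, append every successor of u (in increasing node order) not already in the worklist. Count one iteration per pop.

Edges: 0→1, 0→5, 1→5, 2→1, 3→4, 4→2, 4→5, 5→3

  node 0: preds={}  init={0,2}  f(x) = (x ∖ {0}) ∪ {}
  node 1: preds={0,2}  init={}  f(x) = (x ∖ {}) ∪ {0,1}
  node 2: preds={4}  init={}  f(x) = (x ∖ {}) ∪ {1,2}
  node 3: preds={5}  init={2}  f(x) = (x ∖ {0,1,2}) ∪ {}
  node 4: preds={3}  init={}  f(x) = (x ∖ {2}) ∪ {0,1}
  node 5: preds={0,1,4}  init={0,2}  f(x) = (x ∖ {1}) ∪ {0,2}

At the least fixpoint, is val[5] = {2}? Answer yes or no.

no

Trace (9 dequeues):
  [1] u=0 | in {} | out {0,2} | ==
  [2] u=1 | in {0,2} | out {0,1,2} | prev {} | push {}
  [3] u=2 | in {} | out {1,2} | prev {} | push {1}
  [4] u=3 | in {0,2} | out {2} | ==
  [5] u=4 | in {2} | out {0,1} | prev {} | push {2}
  [6] u=5 | in {0,1,2} | out {0,2} | ==
  [7] u=1 | in {0,1,2} | out {0,1,2} | ==
  [8] u=2 | in {0,1} | out {0,1,2} | prev {1,2} | push {1}
  [9] u=1 | in {0,1,2} | out {0,1,2} | ==

Converged values:
  [0] {0,2}
  [1] {0,1,2}
  [2] {0,1,2}
  [3] {2}
  [4] {0,1}
  [5] {0,2}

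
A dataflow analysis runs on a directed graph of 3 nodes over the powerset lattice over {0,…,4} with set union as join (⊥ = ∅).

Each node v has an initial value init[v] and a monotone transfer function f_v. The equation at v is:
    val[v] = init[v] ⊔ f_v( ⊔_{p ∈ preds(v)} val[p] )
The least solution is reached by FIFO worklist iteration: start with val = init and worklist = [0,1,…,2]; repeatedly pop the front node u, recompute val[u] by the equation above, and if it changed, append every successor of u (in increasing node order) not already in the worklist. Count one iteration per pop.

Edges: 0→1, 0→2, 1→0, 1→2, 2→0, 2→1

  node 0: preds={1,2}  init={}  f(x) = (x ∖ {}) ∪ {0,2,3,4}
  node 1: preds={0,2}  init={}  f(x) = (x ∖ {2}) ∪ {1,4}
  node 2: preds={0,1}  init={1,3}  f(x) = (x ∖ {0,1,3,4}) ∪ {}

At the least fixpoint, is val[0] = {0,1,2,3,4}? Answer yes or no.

yes

Worklist (5 pops):
  #1 pop 0: in={1,3} → {0,1,2,3,4} (was {}); enqueue []
  #2 pop 1: in={0,1,2,3,4} → {0,1,3,4} (was {}); enqueue [0]
  #3 pop 2: in={0,1,2,3,4} → {1,2,3} (was {1,3}); enqueue [1]
  #4 pop 0: in={0,1,2,3,4} → {0,1,2,3,4} (no change)
  #5 pop 1: in={0,1,2,3,4} → {0,1,3,4} (no change)

Fixpoint:
  val[0] = {0,1,2,3,4}
  val[1] = {0,1,3,4}
  val[2] = {1,2,3}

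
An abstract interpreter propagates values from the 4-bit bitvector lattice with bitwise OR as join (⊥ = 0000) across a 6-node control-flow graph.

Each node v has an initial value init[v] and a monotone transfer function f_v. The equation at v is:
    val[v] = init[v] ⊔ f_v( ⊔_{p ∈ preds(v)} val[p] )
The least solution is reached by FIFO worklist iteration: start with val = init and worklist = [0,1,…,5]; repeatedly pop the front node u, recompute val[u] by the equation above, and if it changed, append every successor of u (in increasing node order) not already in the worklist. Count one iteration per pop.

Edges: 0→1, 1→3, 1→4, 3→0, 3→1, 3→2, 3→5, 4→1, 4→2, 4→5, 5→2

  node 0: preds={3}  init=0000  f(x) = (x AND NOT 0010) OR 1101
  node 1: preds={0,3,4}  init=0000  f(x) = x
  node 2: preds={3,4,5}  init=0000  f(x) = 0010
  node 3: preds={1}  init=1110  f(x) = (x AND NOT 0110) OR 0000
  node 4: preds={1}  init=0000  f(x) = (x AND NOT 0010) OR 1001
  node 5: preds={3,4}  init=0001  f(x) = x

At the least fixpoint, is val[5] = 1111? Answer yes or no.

yes

Worklist (9 pops):
  #1 pop 0: in=1110 → 1101 (was 0000); enqueue []
  #2 pop 1: in=1111 → 1111 (was 0000); enqueue []
  #3 pop 2: in=1111 → 0010 (was 0000); enqueue []
  #4 pop 3: in=1111 → 1111 (was 1110); enqueue [0,1,2]
  #5 pop 4: in=1111 → 1101 (was 0000); enqueue []
  #6 pop 5: in=1111 → 1111 (was 0001); enqueue []
  #7 pop 0: in=1111 → 1101 (no change)
  #8 pop 1: in=1111 → 1111 (no change)
  #9 pop 2: in=1111 → 0010 (no change)

Fixpoint:
  val[0] = 1101
  val[1] = 1111
  val[2] = 0010
  val[3] = 1111
  val[4] = 1101
  val[5] = 1111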